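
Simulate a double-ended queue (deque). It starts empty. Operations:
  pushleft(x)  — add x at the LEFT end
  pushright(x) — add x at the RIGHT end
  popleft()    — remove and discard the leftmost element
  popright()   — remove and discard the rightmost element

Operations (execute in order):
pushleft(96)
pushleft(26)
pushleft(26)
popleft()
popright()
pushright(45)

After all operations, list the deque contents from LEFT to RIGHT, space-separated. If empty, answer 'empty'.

Answer: 26 45

Derivation:
pushleft(96): [96]
pushleft(26): [26, 96]
pushleft(26): [26, 26, 96]
popleft(): [26, 96]
popright(): [26]
pushright(45): [26, 45]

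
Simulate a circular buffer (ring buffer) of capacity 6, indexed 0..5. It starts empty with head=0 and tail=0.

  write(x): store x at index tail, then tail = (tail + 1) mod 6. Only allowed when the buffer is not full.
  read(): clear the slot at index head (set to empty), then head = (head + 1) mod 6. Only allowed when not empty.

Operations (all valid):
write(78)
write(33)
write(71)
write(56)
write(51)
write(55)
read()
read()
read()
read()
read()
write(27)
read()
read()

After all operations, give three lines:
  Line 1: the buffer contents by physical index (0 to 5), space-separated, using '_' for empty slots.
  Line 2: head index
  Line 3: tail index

write(78): buf=[78 _ _ _ _ _], head=0, tail=1, size=1
write(33): buf=[78 33 _ _ _ _], head=0, tail=2, size=2
write(71): buf=[78 33 71 _ _ _], head=0, tail=3, size=3
write(56): buf=[78 33 71 56 _ _], head=0, tail=4, size=4
write(51): buf=[78 33 71 56 51 _], head=0, tail=5, size=5
write(55): buf=[78 33 71 56 51 55], head=0, tail=0, size=6
read(): buf=[_ 33 71 56 51 55], head=1, tail=0, size=5
read(): buf=[_ _ 71 56 51 55], head=2, tail=0, size=4
read(): buf=[_ _ _ 56 51 55], head=3, tail=0, size=3
read(): buf=[_ _ _ _ 51 55], head=4, tail=0, size=2
read(): buf=[_ _ _ _ _ 55], head=5, tail=0, size=1
write(27): buf=[27 _ _ _ _ 55], head=5, tail=1, size=2
read(): buf=[27 _ _ _ _ _], head=0, tail=1, size=1
read(): buf=[_ _ _ _ _ _], head=1, tail=1, size=0

Answer: _ _ _ _ _ _
1
1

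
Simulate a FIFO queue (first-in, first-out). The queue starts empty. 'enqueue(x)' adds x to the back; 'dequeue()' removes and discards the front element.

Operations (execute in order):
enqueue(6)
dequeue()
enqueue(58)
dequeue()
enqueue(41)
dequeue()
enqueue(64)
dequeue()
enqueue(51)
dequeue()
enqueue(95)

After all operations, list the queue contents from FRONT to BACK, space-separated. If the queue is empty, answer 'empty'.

enqueue(6): [6]
dequeue(): []
enqueue(58): [58]
dequeue(): []
enqueue(41): [41]
dequeue(): []
enqueue(64): [64]
dequeue(): []
enqueue(51): [51]
dequeue(): []
enqueue(95): [95]

Answer: 95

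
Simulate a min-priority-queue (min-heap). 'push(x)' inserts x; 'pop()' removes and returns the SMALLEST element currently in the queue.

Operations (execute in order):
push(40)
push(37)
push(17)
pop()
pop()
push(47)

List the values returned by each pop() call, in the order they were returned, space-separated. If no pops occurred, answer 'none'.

push(40): heap contents = [40]
push(37): heap contents = [37, 40]
push(17): heap contents = [17, 37, 40]
pop() → 17: heap contents = [37, 40]
pop() → 37: heap contents = [40]
push(47): heap contents = [40, 47]

Answer: 17 37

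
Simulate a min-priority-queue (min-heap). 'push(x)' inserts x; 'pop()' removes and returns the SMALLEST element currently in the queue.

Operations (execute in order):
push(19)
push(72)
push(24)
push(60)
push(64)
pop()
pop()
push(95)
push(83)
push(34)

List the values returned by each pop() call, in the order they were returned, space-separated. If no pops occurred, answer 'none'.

Answer: 19 24

Derivation:
push(19): heap contents = [19]
push(72): heap contents = [19, 72]
push(24): heap contents = [19, 24, 72]
push(60): heap contents = [19, 24, 60, 72]
push(64): heap contents = [19, 24, 60, 64, 72]
pop() → 19: heap contents = [24, 60, 64, 72]
pop() → 24: heap contents = [60, 64, 72]
push(95): heap contents = [60, 64, 72, 95]
push(83): heap contents = [60, 64, 72, 83, 95]
push(34): heap contents = [34, 60, 64, 72, 83, 95]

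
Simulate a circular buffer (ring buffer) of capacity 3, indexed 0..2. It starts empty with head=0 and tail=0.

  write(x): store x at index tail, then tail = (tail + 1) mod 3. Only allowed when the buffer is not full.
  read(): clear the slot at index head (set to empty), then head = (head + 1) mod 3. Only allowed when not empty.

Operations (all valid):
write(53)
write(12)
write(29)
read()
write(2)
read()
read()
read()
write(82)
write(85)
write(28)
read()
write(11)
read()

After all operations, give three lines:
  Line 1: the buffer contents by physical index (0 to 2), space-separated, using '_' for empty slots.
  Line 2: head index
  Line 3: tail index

Answer: 28 11 _
0
2

Derivation:
write(53): buf=[53 _ _], head=0, tail=1, size=1
write(12): buf=[53 12 _], head=0, tail=2, size=2
write(29): buf=[53 12 29], head=0, tail=0, size=3
read(): buf=[_ 12 29], head=1, tail=0, size=2
write(2): buf=[2 12 29], head=1, tail=1, size=3
read(): buf=[2 _ 29], head=2, tail=1, size=2
read(): buf=[2 _ _], head=0, tail=1, size=1
read(): buf=[_ _ _], head=1, tail=1, size=0
write(82): buf=[_ 82 _], head=1, tail=2, size=1
write(85): buf=[_ 82 85], head=1, tail=0, size=2
write(28): buf=[28 82 85], head=1, tail=1, size=3
read(): buf=[28 _ 85], head=2, tail=1, size=2
write(11): buf=[28 11 85], head=2, tail=2, size=3
read(): buf=[28 11 _], head=0, tail=2, size=2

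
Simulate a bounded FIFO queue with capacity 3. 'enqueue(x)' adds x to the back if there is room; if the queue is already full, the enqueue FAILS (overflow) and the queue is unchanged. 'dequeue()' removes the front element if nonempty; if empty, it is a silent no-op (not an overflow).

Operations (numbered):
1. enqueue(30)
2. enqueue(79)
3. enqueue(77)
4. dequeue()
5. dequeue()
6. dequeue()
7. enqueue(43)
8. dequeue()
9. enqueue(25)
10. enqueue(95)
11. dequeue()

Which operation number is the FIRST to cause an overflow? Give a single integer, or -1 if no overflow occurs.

Answer: -1

Derivation:
1. enqueue(30): size=1
2. enqueue(79): size=2
3. enqueue(77): size=3
4. dequeue(): size=2
5. dequeue(): size=1
6. dequeue(): size=0
7. enqueue(43): size=1
8. dequeue(): size=0
9. enqueue(25): size=1
10. enqueue(95): size=2
11. dequeue(): size=1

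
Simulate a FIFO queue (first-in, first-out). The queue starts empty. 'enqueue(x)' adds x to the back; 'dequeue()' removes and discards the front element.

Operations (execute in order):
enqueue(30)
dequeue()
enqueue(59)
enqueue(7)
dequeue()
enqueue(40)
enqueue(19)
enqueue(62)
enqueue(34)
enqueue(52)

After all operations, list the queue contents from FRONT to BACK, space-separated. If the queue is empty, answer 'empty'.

enqueue(30): [30]
dequeue(): []
enqueue(59): [59]
enqueue(7): [59, 7]
dequeue(): [7]
enqueue(40): [7, 40]
enqueue(19): [7, 40, 19]
enqueue(62): [7, 40, 19, 62]
enqueue(34): [7, 40, 19, 62, 34]
enqueue(52): [7, 40, 19, 62, 34, 52]

Answer: 7 40 19 62 34 52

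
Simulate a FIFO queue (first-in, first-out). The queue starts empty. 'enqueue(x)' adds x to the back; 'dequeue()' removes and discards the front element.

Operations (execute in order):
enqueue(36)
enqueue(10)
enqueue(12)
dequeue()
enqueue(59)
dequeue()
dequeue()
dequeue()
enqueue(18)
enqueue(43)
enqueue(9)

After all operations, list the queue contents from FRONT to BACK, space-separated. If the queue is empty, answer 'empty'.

Answer: 18 43 9

Derivation:
enqueue(36): [36]
enqueue(10): [36, 10]
enqueue(12): [36, 10, 12]
dequeue(): [10, 12]
enqueue(59): [10, 12, 59]
dequeue(): [12, 59]
dequeue(): [59]
dequeue(): []
enqueue(18): [18]
enqueue(43): [18, 43]
enqueue(9): [18, 43, 9]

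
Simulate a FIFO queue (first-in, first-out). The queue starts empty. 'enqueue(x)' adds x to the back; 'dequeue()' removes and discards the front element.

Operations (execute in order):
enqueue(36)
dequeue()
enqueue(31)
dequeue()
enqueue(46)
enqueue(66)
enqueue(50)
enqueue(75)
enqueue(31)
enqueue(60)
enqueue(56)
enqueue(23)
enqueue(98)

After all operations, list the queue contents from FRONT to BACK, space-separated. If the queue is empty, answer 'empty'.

enqueue(36): [36]
dequeue(): []
enqueue(31): [31]
dequeue(): []
enqueue(46): [46]
enqueue(66): [46, 66]
enqueue(50): [46, 66, 50]
enqueue(75): [46, 66, 50, 75]
enqueue(31): [46, 66, 50, 75, 31]
enqueue(60): [46, 66, 50, 75, 31, 60]
enqueue(56): [46, 66, 50, 75, 31, 60, 56]
enqueue(23): [46, 66, 50, 75, 31, 60, 56, 23]
enqueue(98): [46, 66, 50, 75, 31, 60, 56, 23, 98]

Answer: 46 66 50 75 31 60 56 23 98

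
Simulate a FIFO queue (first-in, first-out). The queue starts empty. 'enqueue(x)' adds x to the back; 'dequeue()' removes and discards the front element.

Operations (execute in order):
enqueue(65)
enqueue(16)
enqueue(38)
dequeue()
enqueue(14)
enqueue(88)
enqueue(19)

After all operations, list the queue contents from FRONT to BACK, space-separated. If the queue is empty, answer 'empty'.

enqueue(65): [65]
enqueue(16): [65, 16]
enqueue(38): [65, 16, 38]
dequeue(): [16, 38]
enqueue(14): [16, 38, 14]
enqueue(88): [16, 38, 14, 88]
enqueue(19): [16, 38, 14, 88, 19]

Answer: 16 38 14 88 19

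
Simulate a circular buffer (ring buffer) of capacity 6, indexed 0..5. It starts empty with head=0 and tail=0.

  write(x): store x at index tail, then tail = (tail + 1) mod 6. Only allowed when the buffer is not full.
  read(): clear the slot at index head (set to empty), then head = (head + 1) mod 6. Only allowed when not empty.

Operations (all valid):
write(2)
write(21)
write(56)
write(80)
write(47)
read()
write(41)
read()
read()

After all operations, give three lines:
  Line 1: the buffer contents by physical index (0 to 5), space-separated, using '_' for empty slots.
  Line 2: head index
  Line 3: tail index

write(2): buf=[2 _ _ _ _ _], head=0, tail=1, size=1
write(21): buf=[2 21 _ _ _ _], head=0, tail=2, size=2
write(56): buf=[2 21 56 _ _ _], head=0, tail=3, size=3
write(80): buf=[2 21 56 80 _ _], head=0, tail=4, size=4
write(47): buf=[2 21 56 80 47 _], head=0, tail=5, size=5
read(): buf=[_ 21 56 80 47 _], head=1, tail=5, size=4
write(41): buf=[_ 21 56 80 47 41], head=1, tail=0, size=5
read(): buf=[_ _ 56 80 47 41], head=2, tail=0, size=4
read(): buf=[_ _ _ 80 47 41], head=3, tail=0, size=3

Answer: _ _ _ 80 47 41
3
0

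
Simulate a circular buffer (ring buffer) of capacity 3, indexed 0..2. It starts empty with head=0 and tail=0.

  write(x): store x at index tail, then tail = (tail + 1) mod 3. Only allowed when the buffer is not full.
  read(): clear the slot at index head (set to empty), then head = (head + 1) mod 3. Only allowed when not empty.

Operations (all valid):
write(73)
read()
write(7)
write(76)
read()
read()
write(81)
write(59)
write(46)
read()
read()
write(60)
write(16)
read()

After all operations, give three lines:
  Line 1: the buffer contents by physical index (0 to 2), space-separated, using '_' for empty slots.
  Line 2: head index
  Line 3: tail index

Answer: 60 16 _
0
2

Derivation:
write(73): buf=[73 _ _], head=0, tail=1, size=1
read(): buf=[_ _ _], head=1, tail=1, size=0
write(7): buf=[_ 7 _], head=1, tail=2, size=1
write(76): buf=[_ 7 76], head=1, tail=0, size=2
read(): buf=[_ _ 76], head=2, tail=0, size=1
read(): buf=[_ _ _], head=0, tail=0, size=0
write(81): buf=[81 _ _], head=0, tail=1, size=1
write(59): buf=[81 59 _], head=0, tail=2, size=2
write(46): buf=[81 59 46], head=0, tail=0, size=3
read(): buf=[_ 59 46], head=1, tail=0, size=2
read(): buf=[_ _ 46], head=2, tail=0, size=1
write(60): buf=[60 _ 46], head=2, tail=1, size=2
write(16): buf=[60 16 46], head=2, tail=2, size=3
read(): buf=[60 16 _], head=0, tail=2, size=2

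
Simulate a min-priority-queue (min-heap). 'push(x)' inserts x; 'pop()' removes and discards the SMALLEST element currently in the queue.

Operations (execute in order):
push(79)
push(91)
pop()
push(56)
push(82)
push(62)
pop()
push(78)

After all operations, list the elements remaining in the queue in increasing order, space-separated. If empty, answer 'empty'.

Answer: 62 78 82 91

Derivation:
push(79): heap contents = [79]
push(91): heap contents = [79, 91]
pop() → 79: heap contents = [91]
push(56): heap contents = [56, 91]
push(82): heap contents = [56, 82, 91]
push(62): heap contents = [56, 62, 82, 91]
pop() → 56: heap contents = [62, 82, 91]
push(78): heap contents = [62, 78, 82, 91]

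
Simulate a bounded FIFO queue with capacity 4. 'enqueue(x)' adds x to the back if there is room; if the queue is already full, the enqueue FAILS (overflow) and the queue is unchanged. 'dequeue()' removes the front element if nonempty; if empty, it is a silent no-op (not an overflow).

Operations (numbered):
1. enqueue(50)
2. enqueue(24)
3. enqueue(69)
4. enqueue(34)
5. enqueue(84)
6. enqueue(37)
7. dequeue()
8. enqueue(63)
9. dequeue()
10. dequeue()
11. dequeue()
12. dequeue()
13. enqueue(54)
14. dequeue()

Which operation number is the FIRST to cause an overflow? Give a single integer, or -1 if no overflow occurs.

Answer: 5

Derivation:
1. enqueue(50): size=1
2. enqueue(24): size=2
3. enqueue(69): size=3
4. enqueue(34): size=4
5. enqueue(84): size=4=cap → OVERFLOW (fail)
6. enqueue(37): size=4=cap → OVERFLOW (fail)
7. dequeue(): size=3
8. enqueue(63): size=4
9. dequeue(): size=3
10. dequeue(): size=2
11. dequeue(): size=1
12. dequeue(): size=0
13. enqueue(54): size=1
14. dequeue(): size=0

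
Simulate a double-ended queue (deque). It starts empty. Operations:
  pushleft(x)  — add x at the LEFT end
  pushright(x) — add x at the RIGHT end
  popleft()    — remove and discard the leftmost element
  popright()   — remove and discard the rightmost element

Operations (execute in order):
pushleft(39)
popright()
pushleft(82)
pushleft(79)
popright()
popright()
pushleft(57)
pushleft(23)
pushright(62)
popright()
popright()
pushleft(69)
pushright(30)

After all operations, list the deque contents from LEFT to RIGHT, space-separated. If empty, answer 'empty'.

pushleft(39): [39]
popright(): []
pushleft(82): [82]
pushleft(79): [79, 82]
popright(): [79]
popright(): []
pushleft(57): [57]
pushleft(23): [23, 57]
pushright(62): [23, 57, 62]
popright(): [23, 57]
popright(): [23]
pushleft(69): [69, 23]
pushright(30): [69, 23, 30]

Answer: 69 23 30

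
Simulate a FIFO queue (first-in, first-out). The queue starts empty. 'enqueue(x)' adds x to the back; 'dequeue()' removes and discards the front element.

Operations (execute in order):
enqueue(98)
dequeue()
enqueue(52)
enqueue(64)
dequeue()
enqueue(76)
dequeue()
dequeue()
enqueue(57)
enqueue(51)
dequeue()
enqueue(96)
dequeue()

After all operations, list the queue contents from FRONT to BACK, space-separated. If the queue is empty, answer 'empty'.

Answer: 96

Derivation:
enqueue(98): [98]
dequeue(): []
enqueue(52): [52]
enqueue(64): [52, 64]
dequeue(): [64]
enqueue(76): [64, 76]
dequeue(): [76]
dequeue(): []
enqueue(57): [57]
enqueue(51): [57, 51]
dequeue(): [51]
enqueue(96): [51, 96]
dequeue(): [96]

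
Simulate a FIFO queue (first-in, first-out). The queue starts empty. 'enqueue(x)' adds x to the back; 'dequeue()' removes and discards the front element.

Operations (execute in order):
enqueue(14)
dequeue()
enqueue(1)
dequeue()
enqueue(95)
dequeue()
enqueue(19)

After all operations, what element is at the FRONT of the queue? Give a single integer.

enqueue(14): queue = [14]
dequeue(): queue = []
enqueue(1): queue = [1]
dequeue(): queue = []
enqueue(95): queue = [95]
dequeue(): queue = []
enqueue(19): queue = [19]

Answer: 19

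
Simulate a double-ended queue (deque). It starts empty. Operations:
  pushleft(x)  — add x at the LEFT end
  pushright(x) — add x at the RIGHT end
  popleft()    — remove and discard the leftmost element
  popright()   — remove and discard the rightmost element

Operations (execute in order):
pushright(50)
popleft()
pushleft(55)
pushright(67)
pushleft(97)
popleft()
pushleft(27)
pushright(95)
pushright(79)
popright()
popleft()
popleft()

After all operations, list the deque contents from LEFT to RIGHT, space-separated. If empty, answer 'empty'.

Answer: 67 95

Derivation:
pushright(50): [50]
popleft(): []
pushleft(55): [55]
pushright(67): [55, 67]
pushleft(97): [97, 55, 67]
popleft(): [55, 67]
pushleft(27): [27, 55, 67]
pushright(95): [27, 55, 67, 95]
pushright(79): [27, 55, 67, 95, 79]
popright(): [27, 55, 67, 95]
popleft(): [55, 67, 95]
popleft(): [67, 95]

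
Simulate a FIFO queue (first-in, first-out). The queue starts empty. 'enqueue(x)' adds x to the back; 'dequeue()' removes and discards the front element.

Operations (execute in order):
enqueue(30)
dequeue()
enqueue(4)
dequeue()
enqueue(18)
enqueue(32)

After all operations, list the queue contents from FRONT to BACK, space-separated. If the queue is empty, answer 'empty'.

Answer: 18 32

Derivation:
enqueue(30): [30]
dequeue(): []
enqueue(4): [4]
dequeue(): []
enqueue(18): [18]
enqueue(32): [18, 32]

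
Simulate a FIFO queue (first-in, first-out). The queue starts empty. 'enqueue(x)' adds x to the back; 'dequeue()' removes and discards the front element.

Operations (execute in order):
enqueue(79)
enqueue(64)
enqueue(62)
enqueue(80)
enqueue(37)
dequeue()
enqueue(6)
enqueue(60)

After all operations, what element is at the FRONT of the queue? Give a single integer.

Answer: 64

Derivation:
enqueue(79): queue = [79]
enqueue(64): queue = [79, 64]
enqueue(62): queue = [79, 64, 62]
enqueue(80): queue = [79, 64, 62, 80]
enqueue(37): queue = [79, 64, 62, 80, 37]
dequeue(): queue = [64, 62, 80, 37]
enqueue(6): queue = [64, 62, 80, 37, 6]
enqueue(60): queue = [64, 62, 80, 37, 6, 60]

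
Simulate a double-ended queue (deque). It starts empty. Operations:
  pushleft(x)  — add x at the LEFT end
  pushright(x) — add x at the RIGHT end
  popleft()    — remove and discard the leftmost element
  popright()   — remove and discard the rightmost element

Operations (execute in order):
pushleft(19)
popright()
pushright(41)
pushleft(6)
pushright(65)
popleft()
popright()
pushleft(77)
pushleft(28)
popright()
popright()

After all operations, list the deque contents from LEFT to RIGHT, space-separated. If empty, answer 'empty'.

pushleft(19): [19]
popright(): []
pushright(41): [41]
pushleft(6): [6, 41]
pushright(65): [6, 41, 65]
popleft(): [41, 65]
popright(): [41]
pushleft(77): [77, 41]
pushleft(28): [28, 77, 41]
popright(): [28, 77]
popright(): [28]

Answer: 28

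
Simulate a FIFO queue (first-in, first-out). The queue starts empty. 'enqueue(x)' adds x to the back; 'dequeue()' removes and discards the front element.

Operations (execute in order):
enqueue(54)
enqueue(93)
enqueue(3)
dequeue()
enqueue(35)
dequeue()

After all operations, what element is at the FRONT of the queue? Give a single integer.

Answer: 3

Derivation:
enqueue(54): queue = [54]
enqueue(93): queue = [54, 93]
enqueue(3): queue = [54, 93, 3]
dequeue(): queue = [93, 3]
enqueue(35): queue = [93, 3, 35]
dequeue(): queue = [3, 35]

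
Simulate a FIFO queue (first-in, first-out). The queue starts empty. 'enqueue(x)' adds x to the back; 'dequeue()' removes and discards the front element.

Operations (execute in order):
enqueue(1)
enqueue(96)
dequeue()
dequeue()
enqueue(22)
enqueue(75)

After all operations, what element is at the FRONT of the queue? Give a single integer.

enqueue(1): queue = [1]
enqueue(96): queue = [1, 96]
dequeue(): queue = [96]
dequeue(): queue = []
enqueue(22): queue = [22]
enqueue(75): queue = [22, 75]

Answer: 22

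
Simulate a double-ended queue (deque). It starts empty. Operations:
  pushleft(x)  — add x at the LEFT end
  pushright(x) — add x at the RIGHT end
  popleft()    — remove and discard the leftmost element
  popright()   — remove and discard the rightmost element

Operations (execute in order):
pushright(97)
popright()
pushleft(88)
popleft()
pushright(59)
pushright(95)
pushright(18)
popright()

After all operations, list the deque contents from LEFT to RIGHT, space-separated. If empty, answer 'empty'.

pushright(97): [97]
popright(): []
pushleft(88): [88]
popleft(): []
pushright(59): [59]
pushright(95): [59, 95]
pushright(18): [59, 95, 18]
popright(): [59, 95]

Answer: 59 95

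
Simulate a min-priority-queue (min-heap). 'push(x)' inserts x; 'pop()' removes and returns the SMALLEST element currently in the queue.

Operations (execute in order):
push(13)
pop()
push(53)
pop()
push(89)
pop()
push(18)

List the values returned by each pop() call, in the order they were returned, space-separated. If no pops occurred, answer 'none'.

Answer: 13 53 89

Derivation:
push(13): heap contents = [13]
pop() → 13: heap contents = []
push(53): heap contents = [53]
pop() → 53: heap contents = []
push(89): heap contents = [89]
pop() → 89: heap contents = []
push(18): heap contents = [18]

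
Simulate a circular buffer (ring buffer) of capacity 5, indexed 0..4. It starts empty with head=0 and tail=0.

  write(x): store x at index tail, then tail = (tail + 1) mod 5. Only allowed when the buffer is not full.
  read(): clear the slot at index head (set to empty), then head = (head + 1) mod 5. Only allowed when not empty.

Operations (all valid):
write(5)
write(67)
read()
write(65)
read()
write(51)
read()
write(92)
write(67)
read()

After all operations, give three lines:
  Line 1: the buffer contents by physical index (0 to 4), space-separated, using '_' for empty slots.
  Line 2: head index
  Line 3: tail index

write(5): buf=[5 _ _ _ _], head=0, tail=1, size=1
write(67): buf=[5 67 _ _ _], head=0, tail=2, size=2
read(): buf=[_ 67 _ _ _], head=1, tail=2, size=1
write(65): buf=[_ 67 65 _ _], head=1, tail=3, size=2
read(): buf=[_ _ 65 _ _], head=2, tail=3, size=1
write(51): buf=[_ _ 65 51 _], head=2, tail=4, size=2
read(): buf=[_ _ _ 51 _], head=3, tail=4, size=1
write(92): buf=[_ _ _ 51 92], head=3, tail=0, size=2
write(67): buf=[67 _ _ 51 92], head=3, tail=1, size=3
read(): buf=[67 _ _ _ 92], head=4, tail=1, size=2

Answer: 67 _ _ _ 92
4
1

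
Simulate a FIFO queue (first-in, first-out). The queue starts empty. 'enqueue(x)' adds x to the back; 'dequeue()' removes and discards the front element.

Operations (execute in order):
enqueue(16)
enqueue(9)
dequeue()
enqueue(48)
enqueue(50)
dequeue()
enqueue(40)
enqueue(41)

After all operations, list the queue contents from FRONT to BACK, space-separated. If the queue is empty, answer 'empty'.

enqueue(16): [16]
enqueue(9): [16, 9]
dequeue(): [9]
enqueue(48): [9, 48]
enqueue(50): [9, 48, 50]
dequeue(): [48, 50]
enqueue(40): [48, 50, 40]
enqueue(41): [48, 50, 40, 41]

Answer: 48 50 40 41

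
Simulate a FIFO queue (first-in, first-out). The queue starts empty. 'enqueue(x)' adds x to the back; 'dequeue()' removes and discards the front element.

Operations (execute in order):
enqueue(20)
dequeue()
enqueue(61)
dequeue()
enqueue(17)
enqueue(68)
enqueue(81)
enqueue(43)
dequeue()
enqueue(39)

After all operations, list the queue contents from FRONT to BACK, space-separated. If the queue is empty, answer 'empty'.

Answer: 68 81 43 39

Derivation:
enqueue(20): [20]
dequeue(): []
enqueue(61): [61]
dequeue(): []
enqueue(17): [17]
enqueue(68): [17, 68]
enqueue(81): [17, 68, 81]
enqueue(43): [17, 68, 81, 43]
dequeue(): [68, 81, 43]
enqueue(39): [68, 81, 43, 39]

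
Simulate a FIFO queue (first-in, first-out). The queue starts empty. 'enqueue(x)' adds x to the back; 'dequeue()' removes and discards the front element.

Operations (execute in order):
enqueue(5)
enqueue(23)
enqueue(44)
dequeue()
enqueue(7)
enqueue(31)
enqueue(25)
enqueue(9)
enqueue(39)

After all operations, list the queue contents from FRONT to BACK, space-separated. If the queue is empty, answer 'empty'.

enqueue(5): [5]
enqueue(23): [5, 23]
enqueue(44): [5, 23, 44]
dequeue(): [23, 44]
enqueue(7): [23, 44, 7]
enqueue(31): [23, 44, 7, 31]
enqueue(25): [23, 44, 7, 31, 25]
enqueue(9): [23, 44, 7, 31, 25, 9]
enqueue(39): [23, 44, 7, 31, 25, 9, 39]

Answer: 23 44 7 31 25 9 39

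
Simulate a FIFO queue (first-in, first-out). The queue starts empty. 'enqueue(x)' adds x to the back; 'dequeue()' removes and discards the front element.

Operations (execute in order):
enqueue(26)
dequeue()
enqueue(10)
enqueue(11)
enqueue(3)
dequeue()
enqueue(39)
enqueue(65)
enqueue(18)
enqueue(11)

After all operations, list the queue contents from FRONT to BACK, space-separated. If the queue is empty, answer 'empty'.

Answer: 11 3 39 65 18 11

Derivation:
enqueue(26): [26]
dequeue(): []
enqueue(10): [10]
enqueue(11): [10, 11]
enqueue(3): [10, 11, 3]
dequeue(): [11, 3]
enqueue(39): [11, 3, 39]
enqueue(65): [11, 3, 39, 65]
enqueue(18): [11, 3, 39, 65, 18]
enqueue(11): [11, 3, 39, 65, 18, 11]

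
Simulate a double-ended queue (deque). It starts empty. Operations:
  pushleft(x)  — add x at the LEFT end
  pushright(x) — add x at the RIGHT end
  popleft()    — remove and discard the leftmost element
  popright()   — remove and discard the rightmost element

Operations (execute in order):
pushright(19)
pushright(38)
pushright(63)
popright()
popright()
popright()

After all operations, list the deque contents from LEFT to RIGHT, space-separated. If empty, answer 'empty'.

Answer: empty

Derivation:
pushright(19): [19]
pushright(38): [19, 38]
pushright(63): [19, 38, 63]
popright(): [19, 38]
popright(): [19]
popright(): []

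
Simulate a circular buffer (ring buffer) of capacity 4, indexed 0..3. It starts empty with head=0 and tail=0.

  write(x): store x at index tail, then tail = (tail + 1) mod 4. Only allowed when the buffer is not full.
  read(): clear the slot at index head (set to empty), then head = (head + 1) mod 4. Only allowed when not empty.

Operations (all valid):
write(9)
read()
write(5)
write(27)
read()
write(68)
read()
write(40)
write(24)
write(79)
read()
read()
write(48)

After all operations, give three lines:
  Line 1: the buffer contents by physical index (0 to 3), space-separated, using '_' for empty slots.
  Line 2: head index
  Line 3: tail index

write(9): buf=[9 _ _ _], head=0, tail=1, size=1
read(): buf=[_ _ _ _], head=1, tail=1, size=0
write(5): buf=[_ 5 _ _], head=1, tail=2, size=1
write(27): buf=[_ 5 27 _], head=1, tail=3, size=2
read(): buf=[_ _ 27 _], head=2, tail=3, size=1
write(68): buf=[_ _ 27 68], head=2, tail=0, size=2
read(): buf=[_ _ _ 68], head=3, tail=0, size=1
write(40): buf=[40 _ _ 68], head=3, tail=1, size=2
write(24): buf=[40 24 _ 68], head=3, tail=2, size=3
write(79): buf=[40 24 79 68], head=3, tail=3, size=4
read(): buf=[40 24 79 _], head=0, tail=3, size=3
read(): buf=[_ 24 79 _], head=1, tail=3, size=2
write(48): buf=[_ 24 79 48], head=1, tail=0, size=3

Answer: _ 24 79 48
1
0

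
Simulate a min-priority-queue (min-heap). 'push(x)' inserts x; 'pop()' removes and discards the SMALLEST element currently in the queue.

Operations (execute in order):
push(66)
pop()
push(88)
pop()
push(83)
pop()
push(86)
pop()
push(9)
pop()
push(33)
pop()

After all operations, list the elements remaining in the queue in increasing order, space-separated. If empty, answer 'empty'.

push(66): heap contents = [66]
pop() → 66: heap contents = []
push(88): heap contents = [88]
pop() → 88: heap contents = []
push(83): heap contents = [83]
pop() → 83: heap contents = []
push(86): heap contents = [86]
pop() → 86: heap contents = []
push(9): heap contents = [9]
pop() → 9: heap contents = []
push(33): heap contents = [33]
pop() → 33: heap contents = []

Answer: empty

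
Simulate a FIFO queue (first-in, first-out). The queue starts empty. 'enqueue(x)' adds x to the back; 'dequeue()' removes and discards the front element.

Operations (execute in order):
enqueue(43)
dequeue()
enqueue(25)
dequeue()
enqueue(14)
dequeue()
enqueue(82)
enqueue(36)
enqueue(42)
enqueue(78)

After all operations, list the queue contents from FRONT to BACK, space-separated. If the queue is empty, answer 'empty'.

enqueue(43): [43]
dequeue(): []
enqueue(25): [25]
dequeue(): []
enqueue(14): [14]
dequeue(): []
enqueue(82): [82]
enqueue(36): [82, 36]
enqueue(42): [82, 36, 42]
enqueue(78): [82, 36, 42, 78]

Answer: 82 36 42 78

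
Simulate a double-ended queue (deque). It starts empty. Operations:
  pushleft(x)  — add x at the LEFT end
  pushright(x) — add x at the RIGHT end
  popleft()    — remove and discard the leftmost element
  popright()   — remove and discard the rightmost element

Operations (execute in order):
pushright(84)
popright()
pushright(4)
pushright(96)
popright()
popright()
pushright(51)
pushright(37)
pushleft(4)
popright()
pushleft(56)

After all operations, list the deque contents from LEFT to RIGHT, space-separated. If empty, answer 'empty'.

pushright(84): [84]
popright(): []
pushright(4): [4]
pushright(96): [4, 96]
popright(): [4]
popright(): []
pushright(51): [51]
pushright(37): [51, 37]
pushleft(4): [4, 51, 37]
popright(): [4, 51]
pushleft(56): [56, 4, 51]

Answer: 56 4 51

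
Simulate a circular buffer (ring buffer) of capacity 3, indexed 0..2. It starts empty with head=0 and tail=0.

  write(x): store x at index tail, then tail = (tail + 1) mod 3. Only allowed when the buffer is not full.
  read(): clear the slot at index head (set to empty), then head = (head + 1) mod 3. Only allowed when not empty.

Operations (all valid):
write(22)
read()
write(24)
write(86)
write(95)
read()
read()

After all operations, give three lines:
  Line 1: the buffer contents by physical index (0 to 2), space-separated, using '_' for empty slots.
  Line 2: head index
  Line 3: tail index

Answer: 95 _ _
0
1

Derivation:
write(22): buf=[22 _ _], head=0, tail=1, size=1
read(): buf=[_ _ _], head=1, tail=1, size=0
write(24): buf=[_ 24 _], head=1, tail=2, size=1
write(86): buf=[_ 24 86], head=1, tail=0, size=2
write(95): buf=[95 24 86], head=1, tail=1, size=3
read(): buf=[95 _ 86], head=2, tail=1, size=2
read(): buf=[95 _ _], head=0, tail=1, size=1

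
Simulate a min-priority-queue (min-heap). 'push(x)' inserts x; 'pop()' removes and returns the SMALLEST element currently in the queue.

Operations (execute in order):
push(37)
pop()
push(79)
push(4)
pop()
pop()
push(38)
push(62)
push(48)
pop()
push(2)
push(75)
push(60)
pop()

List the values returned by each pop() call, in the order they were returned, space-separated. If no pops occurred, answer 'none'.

push(37): heap contents = [37]
pop() → 37: heap contents = []
push(79): heap contents = [79]
push(4): heap contents = [4, 79]
pop() → 4: heap contents = [79]
pop() → 79: heap contents = []
push(38): heap contents = [38]
push(62): heap contents = [38, 62]
push(48): heap contents = [38, 48, 62]
pop() → 38: heap contents = [48, 62]
push(2): heap contents = [2, 48, 62]
push(75): heap contents = [2, 48, 62, 75]
push(60): heap contents = [2, 48, 60, 62, 75]
pop() → 2: heap contents = [48, 60, 62, 75]

Answer: 37 4 79 38 2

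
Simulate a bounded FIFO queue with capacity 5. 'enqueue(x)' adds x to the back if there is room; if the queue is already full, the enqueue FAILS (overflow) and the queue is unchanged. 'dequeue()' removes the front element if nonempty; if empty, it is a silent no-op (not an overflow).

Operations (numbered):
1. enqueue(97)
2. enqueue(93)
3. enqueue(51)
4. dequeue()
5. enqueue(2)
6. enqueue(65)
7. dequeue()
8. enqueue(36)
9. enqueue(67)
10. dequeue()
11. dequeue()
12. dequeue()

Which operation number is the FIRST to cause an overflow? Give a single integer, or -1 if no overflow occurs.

Answer: -1

Derivation:
1. enqueue(97): size=1
2. enqueue(93): size=2
3. enqueue(51): size=3
4. dequeue(): size=2
5. enqueue(2): size=3
6. enqueue(65): size=4
7. dequeue(): size=3
8. enqueue(36): size=4
9. enqueue(67): size=5
10. dequeue(): size=4
11. dequeue(): size=3
12. dequeue(): size=2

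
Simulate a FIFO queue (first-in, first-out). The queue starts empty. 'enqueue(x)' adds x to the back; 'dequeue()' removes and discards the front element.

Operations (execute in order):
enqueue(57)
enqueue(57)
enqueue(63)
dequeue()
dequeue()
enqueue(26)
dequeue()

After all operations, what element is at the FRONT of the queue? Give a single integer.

enqueue(57): queue = [57]
enqueue(57): queue = [57, 57]
enqueue(63): queue = [57, 57, 63]
dequeue(): queue = [57, 63]
dequeue(): queue = [63]
enqueue(26): queue = [63, 26]
dequeue(): queue = [26]

Answer: 26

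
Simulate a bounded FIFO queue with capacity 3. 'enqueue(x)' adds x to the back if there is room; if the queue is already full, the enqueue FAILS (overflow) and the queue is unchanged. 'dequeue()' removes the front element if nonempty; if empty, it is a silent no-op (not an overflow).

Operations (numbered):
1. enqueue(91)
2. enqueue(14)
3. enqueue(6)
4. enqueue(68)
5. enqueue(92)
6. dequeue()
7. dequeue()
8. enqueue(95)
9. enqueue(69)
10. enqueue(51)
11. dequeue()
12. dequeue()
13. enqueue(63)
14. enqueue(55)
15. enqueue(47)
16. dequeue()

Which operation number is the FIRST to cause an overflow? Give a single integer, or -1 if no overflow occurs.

Answer: 4

Derivation:
1. enqueue(91): size=1
2. enqueue(14): size=2
3. enqueue(6): size=3
4. enqueue(68): size=3=cap → OVERFLOW (fail)
5. enqueue(92): size=3=cap → OVERFLOW (fail)
6. dequeue(): size=2
7. dequeue(): size=1
8. enqueue(95): size=2
9. enqueue(69): size=3
10. enqueue(51): size=3=cap → OVERFLOW (fail)
11. dequeue(): size=2
12. dequeue(): size=1
13. enqueue(63): size=2
14. enqueue(55): size=3
15. enqueue(47): size=3=cap → OVERFLOW (fail)
16. dequeue(): size=2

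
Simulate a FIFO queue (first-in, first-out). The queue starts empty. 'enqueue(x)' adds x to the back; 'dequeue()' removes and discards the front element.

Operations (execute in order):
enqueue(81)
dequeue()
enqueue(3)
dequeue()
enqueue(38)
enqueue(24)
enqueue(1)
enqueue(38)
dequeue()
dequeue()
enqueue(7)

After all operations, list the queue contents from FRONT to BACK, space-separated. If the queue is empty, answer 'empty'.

enqueue(81): [81]
dequeue(): []
enqueue(3): [3]
dequeue(): []
enqueue(38): [38]
enqueue(24): [38, 24]
enqueue(1): [38, 24, 1]
enqueue(38): [38, 24, 1, 38]
dequeue(): [24, 1, 38]
dequeue(): [1, 38]
enqueue(7): [1, 38, 7]

Answer: 1 38 7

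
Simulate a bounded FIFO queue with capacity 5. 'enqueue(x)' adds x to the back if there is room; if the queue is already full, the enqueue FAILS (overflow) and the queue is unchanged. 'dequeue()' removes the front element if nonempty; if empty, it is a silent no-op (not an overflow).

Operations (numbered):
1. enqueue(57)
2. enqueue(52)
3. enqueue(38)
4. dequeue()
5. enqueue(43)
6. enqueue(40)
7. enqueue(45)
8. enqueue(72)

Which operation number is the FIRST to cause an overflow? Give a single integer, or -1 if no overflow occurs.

Answer: 8

Derivation:
1. enqueue(57): size=1
2. enqueue(52): size=2
3. enqueue(38): size=3
4. dequeue(): size=2
5. enqueue(43): size=3
6. enqueue(40): size=4
7. enqueue(45): size=5
8. enqueue(72): size=5=cap → OVERFLOW (fail)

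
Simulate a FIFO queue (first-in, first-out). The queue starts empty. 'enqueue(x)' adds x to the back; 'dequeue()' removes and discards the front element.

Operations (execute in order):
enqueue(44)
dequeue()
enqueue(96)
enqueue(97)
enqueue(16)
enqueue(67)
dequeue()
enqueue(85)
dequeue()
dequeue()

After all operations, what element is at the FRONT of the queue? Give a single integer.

Answer: 67

Derivation:
enqueue(44): queue = [44]
dequeue(): queue = []
enqueue(96): queue = [96]
enqueue(97): queue = [96, 97]
enqueue(16): queue = [96, 97, 16]
enqueue(67): queue = [96, 97, 16, 67]
dequeue(): queue = [97, 16, 67]
enqueue(85): queue = [97, 16, 67, 85]
dequeue(): queue = [16, 67, 85]
dequeue(): queue = [67, 85]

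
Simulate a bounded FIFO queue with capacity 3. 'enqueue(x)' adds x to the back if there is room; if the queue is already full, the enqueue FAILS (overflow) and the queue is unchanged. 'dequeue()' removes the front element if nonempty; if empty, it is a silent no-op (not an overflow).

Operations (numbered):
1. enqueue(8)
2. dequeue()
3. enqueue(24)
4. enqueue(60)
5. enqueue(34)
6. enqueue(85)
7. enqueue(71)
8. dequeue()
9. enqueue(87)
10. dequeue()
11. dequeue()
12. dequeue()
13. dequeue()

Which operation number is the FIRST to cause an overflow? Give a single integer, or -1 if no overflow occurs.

Answer: 6

Derivation:
1. enqueue(8): size=1
2. dequeue(): size=0
3. enqueue(24): size=1
4. enqueue(60): size=2
5. enqueue(34): size=3
6. enqueue(85): size=3=cap → OVERFLOW (fail)
7. enqueue(71): size=3=cap → OVERFLOW (fail)
8. dequeue(): size=2
9. enqueue(87): size=3
10. dequeue(): size=2
11. dequeue(): size=1
12. dequeue(): size=0
13. dequeue(): empty, no-op, size=0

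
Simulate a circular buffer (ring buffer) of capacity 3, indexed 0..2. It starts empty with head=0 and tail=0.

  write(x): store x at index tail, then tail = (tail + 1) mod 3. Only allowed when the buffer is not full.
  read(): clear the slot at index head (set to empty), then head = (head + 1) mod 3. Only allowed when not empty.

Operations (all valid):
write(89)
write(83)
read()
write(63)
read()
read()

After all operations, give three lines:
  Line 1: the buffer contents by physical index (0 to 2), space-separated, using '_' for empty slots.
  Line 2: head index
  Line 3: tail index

Answer: _ _ _
0
0

Derivation:
write(89): buf=[89 _ _], head=0, tail=1, size=1
write(83): buf=[89 83 _], head=0, tail=2, size=2
read(): buf=[_ 83 _], head=1, tail=2, size=1
write(63): buf=[_ 83 63], head=1, tail=0, size=2
read(): buf=[_ _ 63], head=2, tail=0, size=1
read(): buf=[_ _ _], head=0, tail=0, size=0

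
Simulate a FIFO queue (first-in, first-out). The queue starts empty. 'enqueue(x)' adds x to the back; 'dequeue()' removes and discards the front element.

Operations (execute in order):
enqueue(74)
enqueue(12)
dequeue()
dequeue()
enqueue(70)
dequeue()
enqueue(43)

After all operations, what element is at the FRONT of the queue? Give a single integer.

Answer: 43

Derivation:
enqueue(74): queue = [74]
enqueue(12): queue = [74, 12]
dequeue(): queue = [12]
dequeue(): queue = []
enqueue(70): queue = [70]
dequeue(): queue = []
enqueue(43): queue = [43]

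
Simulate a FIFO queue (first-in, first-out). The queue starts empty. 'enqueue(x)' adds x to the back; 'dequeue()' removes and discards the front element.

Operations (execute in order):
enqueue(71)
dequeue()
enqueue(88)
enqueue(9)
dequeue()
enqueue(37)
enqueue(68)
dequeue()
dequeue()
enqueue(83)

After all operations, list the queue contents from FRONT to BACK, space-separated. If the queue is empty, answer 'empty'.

Answer: 68 83

Derivation:
enqueue(71): [71]
dequeue(): []
enqueue(88): [88]
enqueue(9): [88, 9]
dequeue(): [9]
enqueue(37): [9, 37]
enqueue(68): [9, 37, 68]
dequeue(): [37, 68]
dequeue(): [68]
enqueue(83): [68, 83]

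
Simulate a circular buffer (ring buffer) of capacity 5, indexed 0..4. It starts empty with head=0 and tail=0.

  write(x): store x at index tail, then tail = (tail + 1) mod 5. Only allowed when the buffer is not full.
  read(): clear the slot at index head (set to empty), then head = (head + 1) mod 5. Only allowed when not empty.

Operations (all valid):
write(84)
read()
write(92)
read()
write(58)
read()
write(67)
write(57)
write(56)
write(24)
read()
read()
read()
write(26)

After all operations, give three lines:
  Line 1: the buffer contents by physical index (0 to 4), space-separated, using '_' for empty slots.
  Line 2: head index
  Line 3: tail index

write(84): buf=[84 _ _ _ _], head=0, tail=1, size=1
read(): buf=[_ _ _ _ _], head=1, tail=1, size=0
write(92): buf=[_ 92 _ _ _], head=1, tail=2, size=1
read(): buf=[_ _ _ _ _], head=2, tail=2, size=0
write(58): buf=[_ _ 58 _ _], head=2, tail=3, size=1
read(): buf=[_ _ _ _ _], head=3, tail=3, size=0
write(67): buf=[_ _ _ 67 _], head=3, tail=4, size=1
write(57): buf=[_ _ _ 67 57], head=3, tail=0, size=2
write(56): buf=[56 _ _ 67 57], head=3, tail=1, size=3
write(24): buf=[56 24 _ 67 57], head=3, tail=2, size=4
read(): buf=[56 24 _ _ 57], head=4, tail=2, size=3
read(): buf=[56 24 _ _ _], head=0, tail=2, size=2
read(): buf=[_ 24 _ _ _], head=1, tail=2, size=1
write(26): buf=[_ 24 26 _ _], head=1, tail=3, size=2

Answer: _ 24 26 _ _
1
3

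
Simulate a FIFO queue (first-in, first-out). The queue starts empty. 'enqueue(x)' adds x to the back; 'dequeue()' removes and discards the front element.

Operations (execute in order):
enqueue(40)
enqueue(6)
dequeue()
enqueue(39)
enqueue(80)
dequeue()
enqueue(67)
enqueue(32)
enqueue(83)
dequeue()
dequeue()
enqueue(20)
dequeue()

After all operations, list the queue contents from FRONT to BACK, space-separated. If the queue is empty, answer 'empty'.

enqueue(40): [40]
enqueue(6): [40, 6]
dequeue(): [6]
enqueue(39): [6, 39]
enqueue(80): [6, 39, 80]
dequeue(): [39, 80]
enqueue(67): [39, 80, 67]
enqueue(32): [39, 80, 67, 32]
enqueue(83): [39, 80, 67, 32, 83]
dequeue(): [80, 67, 32, 83]
dequeue(): [67, 32, 83]
enqueue(20): [67, 32, 83, 20]
dequeue(): [32, 83, 20]

Answer: 32 83 20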